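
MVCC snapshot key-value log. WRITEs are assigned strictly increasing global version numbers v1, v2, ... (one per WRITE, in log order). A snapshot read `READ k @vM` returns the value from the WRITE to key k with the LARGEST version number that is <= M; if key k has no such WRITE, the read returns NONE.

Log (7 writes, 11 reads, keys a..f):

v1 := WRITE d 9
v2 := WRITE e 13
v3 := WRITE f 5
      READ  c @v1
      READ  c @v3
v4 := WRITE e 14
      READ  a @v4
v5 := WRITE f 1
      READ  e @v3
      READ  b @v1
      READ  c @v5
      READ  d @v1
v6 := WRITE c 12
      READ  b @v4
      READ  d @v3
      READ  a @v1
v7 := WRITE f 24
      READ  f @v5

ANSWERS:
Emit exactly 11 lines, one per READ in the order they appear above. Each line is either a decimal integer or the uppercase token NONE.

v1: WRITE d=9  (d history now [(1, 9)])
v2: WRITE e=13  (e history now [(2, 13)])
v3: WRITE f=5  (f history now [(3, 5)])
READ c @v1: history=[] -> no version <= 1 -> NONE
READ c @v3: history=[] -> no version <= 3 -> NONE
v4: WRITE e=14  (e history now [(2, 13), (4, 14)])
READ a @v4: history=[] -> no version <= 4 -> NONE
v5: WRITE f=1  (f history now [(3, 5), (5, 1)])
READ e @v3: history=[(2, 13), (4, 14)] -> pick v2 -> 13
READ b @v1: history=[] -> no version <= 1 -> NONE
READ c @v5: history=[] -> no version <= 5 -> NONE
READ d @v1: history=[(1, 9)] -> pick v1 -> 9
v6: WRITE c=12  (c history now [(6, 12)])
READ b @v4: history=[] -> no version <= 4 -> NONE
READ d @v3: history=[(1, 9)] -> pick v1 -> 9
READ a @v1: history=[] -> no version <= 1 -> NONE
v7: WRITE f=24  (f history now [(3, 5), (5, 1), (7, 24)])
READ f @v5: history=[(3, 5), (5, 1), (7, 24)] -> pick v5 -> 1

Answer: NONE
NONE
NONE
13
NONE
NONE
9
NONE
9
NONE
1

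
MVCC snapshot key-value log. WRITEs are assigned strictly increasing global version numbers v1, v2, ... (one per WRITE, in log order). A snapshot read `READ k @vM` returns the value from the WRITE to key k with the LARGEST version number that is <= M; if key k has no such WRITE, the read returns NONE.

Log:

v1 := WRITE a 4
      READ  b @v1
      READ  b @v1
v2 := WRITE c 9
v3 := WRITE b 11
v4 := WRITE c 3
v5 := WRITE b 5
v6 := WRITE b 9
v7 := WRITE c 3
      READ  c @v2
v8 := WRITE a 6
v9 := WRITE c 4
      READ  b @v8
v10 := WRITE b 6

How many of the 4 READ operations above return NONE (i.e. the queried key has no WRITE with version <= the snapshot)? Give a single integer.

Answer: 2

Derivation:
v1: WRITE a=4  (a history now [(1, 4)])
READ b @v1: history=[] -> no version <= 1 -> NONE
READ b @v1: history=[] -> no version <= 1 -> NONE
v2: WRITE c=9  (c history now [(2, 9)])
v3: WRITE b=11  (b history now [(3, 11)])
v4: WRITE c=3  (c history now [(2, 9), (4, 3)])
v5: WRITE b=5  (b history now [(3, 11), (5, 5)])
v6: WRITE b=9  (b history now [(3, 11), (5, 5), (6, 9)])
v7: WRITE c=3  (c history now [(2, 9), (4, 3), (7, 3)])
READ c @v2: history=[(2, 9), (4, 3), (7, 3)] -> pick v2 -> 9
v8: WRITE a=6  (a history now [(1, 4), (8, 6)])
v9: WRITE c=4  (c history now [(2, 9), (4, 3), (7, 3), (9, 4)])
READ b @v8: history=[(3, 11), (5, 5), (6, 9)] -> pick v6 -> 9
v10: WRITE b=6  (b history now [(3, 11), (5, 5), (6, 9), (10, 6)])
Read results in order: ['NONE', 'NONE', '9', '9']
NONE count = 2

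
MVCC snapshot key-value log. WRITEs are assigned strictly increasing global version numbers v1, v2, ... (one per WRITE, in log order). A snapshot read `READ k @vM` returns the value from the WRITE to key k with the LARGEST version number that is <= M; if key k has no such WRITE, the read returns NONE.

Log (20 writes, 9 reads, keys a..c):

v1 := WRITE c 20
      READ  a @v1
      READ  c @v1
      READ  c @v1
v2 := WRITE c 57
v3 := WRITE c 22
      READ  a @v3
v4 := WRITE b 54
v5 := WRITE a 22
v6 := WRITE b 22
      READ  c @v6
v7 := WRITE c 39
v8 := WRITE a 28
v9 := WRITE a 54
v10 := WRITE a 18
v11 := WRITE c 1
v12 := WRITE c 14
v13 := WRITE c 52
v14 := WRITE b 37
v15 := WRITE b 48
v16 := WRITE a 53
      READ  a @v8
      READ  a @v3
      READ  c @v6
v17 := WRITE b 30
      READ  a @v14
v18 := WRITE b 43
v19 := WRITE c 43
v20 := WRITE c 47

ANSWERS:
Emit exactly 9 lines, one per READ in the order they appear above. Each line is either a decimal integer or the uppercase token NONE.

v1: WRITE c=20  (c history now [(1, 20)])
READ a @v1: history=[] -> no version <= 1 -> NONE
READ c @v1: history=[(1, 20)] -> pick v1 -> 20
READ c @v1: history=[(1, 20)] -> pick v1 -> 20
v2: WRITE c=57  (c history now [(1, 20), (2, 57)])
v3: WRITE c=22  (c history now [(1, 20), (2, 57), (3, 22)])
READ a @v3: history=[] -> no version <= 3 -> NONE
v4: WRITE b=54  (b history now [(4, 54)])
v5: WRITE a=22  (a history now [(5, 22)])
v6: WRITE b=22  (b history now [(4, 54), (6, 22)])
READ c @v6: history=[(1, 20), (2, 57), (3, 22)] -> pick v3 -> 22
v7: WRITE c=39  (c history now [(1, 20), (2, 57), (3, 22), (7, 39)])
v8: WRITE a=28  (a history now [(5, 22), (8, 28)])
v9: WRITE a=54  (a history now [(5, 22), (8, 28), (9, 54)])
v10: WRITE a=18  (a history now [(5, 22), (8, 28), (9, 54), (10, 18)])
v11: WRITE c=1  (c history now [(1, 20), (2, 57), (3, 22), (7, 39), (11, 1)])
v12: WRITE c=14  (c history now [(1, 20), (2, 57), (3, 22), (7, 39), (11, 1), (12, 14)])
v13: WRITE c=52  (c history now [(1, 20), (2, 57), (3, 22), (7, 39), (11, 1), (12, 14), (13, 52)])
v14: WRITE b=37  (b history now [(4, 54), (6, 22), (14, 37)])
v15: WRITE b=48  (b history now [(4, 54), (6, 22), (14, 37), (15, 48)])
v16: WRITE a=53  (a history now [(5, 22), (8, 28), (9, 54), (10, 18), (16, 53)])
READ a @v8: history=[(5, 22), (8, 28), (9, 54), (10, 18), (16, 53)] -> pick v8 -> 28
READ a @v3: history=[(5, 22), (8, 28), (9, 54), (10, 18), (16, 53)] -> no version <= 3 -> NONE
READ c @v6: history=[(1, 20), (2, 57), (3, 22), (7, 39), (11, 1), (12, 14), (13, 52)] -> pick v3 -> 22
v17: WRITE b=30  (b history now [(4, 54), (6, 22), (14, 37), (15, 48), (17, 30)])
READ a @v14: history=[(5, 22), (8, 28), (9, 54), (10, 18), (16, 53)] -> pick v10 -> 18
v18: WRITE b=43  (b history now [(4, 54), (6, 22), (14, 37), (15, 48), (17, 30), (18, 43)])
v19: WRITE c=43  (c history now [(1, 20), (2, 57), (3, 22), (7, 39), (11, 1), (12, 14), (13, 52), (19, 43)])
v20: WRITE c=47  (c history now [(1, 20), (2, 57), (3, 22), (7, 39), (11, 1), (12, 14), (13, 52), (19, 43), (20, 47)])

Answer: NONE
20
20
NONE
22
28
NONE
22
18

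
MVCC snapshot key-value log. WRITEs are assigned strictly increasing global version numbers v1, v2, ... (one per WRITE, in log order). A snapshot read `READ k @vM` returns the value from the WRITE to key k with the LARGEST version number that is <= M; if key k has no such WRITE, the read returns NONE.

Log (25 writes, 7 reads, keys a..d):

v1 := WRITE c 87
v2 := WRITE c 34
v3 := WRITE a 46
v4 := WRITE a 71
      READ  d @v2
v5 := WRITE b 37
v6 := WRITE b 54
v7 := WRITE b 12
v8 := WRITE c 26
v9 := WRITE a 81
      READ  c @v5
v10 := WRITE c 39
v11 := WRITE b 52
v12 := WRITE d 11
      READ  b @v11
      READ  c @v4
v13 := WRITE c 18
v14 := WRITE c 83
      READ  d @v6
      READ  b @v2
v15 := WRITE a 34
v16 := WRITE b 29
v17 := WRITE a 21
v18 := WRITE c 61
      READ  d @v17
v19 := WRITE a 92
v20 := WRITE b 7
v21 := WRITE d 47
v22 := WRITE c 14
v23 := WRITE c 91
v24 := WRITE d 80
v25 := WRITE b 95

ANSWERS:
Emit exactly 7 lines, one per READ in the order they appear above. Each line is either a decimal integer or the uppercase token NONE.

Answer: NONE
34
52
34
NONE
NONE
11

Derivation:
v1: WRITE c=87  (c history now [(1, 87)])
v2: WRITE c=34  (c history now [(1, 87), (2, 34)])
v3: WRITE a=46  (a history now [(3, 46)])
v4: WRITE a=71  (a history now [(3, 46), (4, 71)])
READ d @v2: history=[] -> no version <= 2 -> NONE
v5: WRITE b=37  (b history now [(5, 37)])
v6: WRITE b=54  (b history now [(5, 37), (6, 54)])
v7: WRITE b=12  (b history now [(5, 37), (6, 54), (7, 12)])
v8: WRITE c=26  (c history now [(1, 87), (2, 34), (8, 26)])
v9: WRITE a=81  (a history now [(3, 46), (4, 71), (9, 81)])
READ c @v5: history=[(1, 87), (2, 34), (8, 26)] -> pick v2 -> 34
v10: WRITE c=39  (c history now [(1, 87), (2, 34), (8, 26), (10, 39)])
v11: WRITE b=52  (b history now [(5, 37), (6, 54), (7, 12), (11, 52)])
v12: WRITE d=11  (d history now [(12, 11)])
READ b @v11: history=[(5, 37), (6, 54), (7, 12), (11, 52)] -> pick v11 -> 52
READ c @v4: history=[(1, 87), (2, 34), (8, 26), (10, 39)] -> pick v2 -> 34
v13: WRITE c=18  (c history now [(1, 87), (2, 34), (8, 26), (10, 39), (13, 18)])
v14: WRITE c=83  (c history now [(1, 87), (2, 34), (8, 26), (10, 39), (13, 18), (14, 83)])
READ d @v6: history=[(12, 11)] -> no version <= 6 -> NONE
READ b @v2: history=[(5, 37), (6, 54), (7, 12), (11, 52)] -> no version <= 2 -> NONE
v15: WRITE a=34  (a history now [(3, 46), (4, 71), (9, 81), (15, 34)])
v16: WRITE b=29  (b history now [(5, 37), (6, 54), (7, 12), (11, 52), (16, 29)])
v17: WRITE a=21  (a history now [(3, 46), (4, 71), (9, 81), (15, 34), (17, 21)])
v18: WRITE c=61  (c history now [(1, 87), (2, 34), (8, 26), (10, 39), (13, 18), (14, 83), (18, 61)])
READ d @v17: history=[(12, 11)] -> pick v12 -> 11
v19: WRITE a=92  (a history now [(3, 46), (4, 71), (9, 81), (15, 34), (17, 21), (19, 92)])
v20: WRITE b=7  (b history now [(5, 37), (6, 54), (7, 12), (11, 52), (16, 29), (20, 7)])
v21: WRITE d=47  (d history now [(12, 11), (21, 47)])
v22: WRITE c=14  (c history now [(1, 87), (2, 34), (8, 26), (10, 39), (13, 18), (14, 83), (18, 61), (22, 14)])
v23: WRITE c=91  (c history now [(1, 87), (2, 34), (8, 26), (10, 39), (13, 18), (14, 83), (18, 61), (22, 14), (23, 91)])
v24: WRITE d=80  (d history now [(12, 11), (21, 47), (24, 80)])
v25: WRITE b=95  (b history now [(5, 37), (6, 54), (7, 12), (11, 52), (16, 29), (20, 7), (25, 95)])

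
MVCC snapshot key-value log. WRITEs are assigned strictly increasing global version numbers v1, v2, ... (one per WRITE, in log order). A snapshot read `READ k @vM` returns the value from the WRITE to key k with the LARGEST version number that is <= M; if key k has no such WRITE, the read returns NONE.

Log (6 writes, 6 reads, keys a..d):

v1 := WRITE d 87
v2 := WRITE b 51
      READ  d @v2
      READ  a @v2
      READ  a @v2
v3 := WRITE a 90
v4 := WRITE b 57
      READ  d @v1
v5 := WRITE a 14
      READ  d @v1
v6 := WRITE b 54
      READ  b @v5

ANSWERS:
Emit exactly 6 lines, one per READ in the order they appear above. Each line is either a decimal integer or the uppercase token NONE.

v1: WRITE d=87  (d history now [(1, 87)])
v2: WRITE b=51  (b history now [(2, 51)])
READ d @v2: history=[(1, 87)] -> pick v1 -> 87
READ a @v2: history=[] -> no version <= 2 -> NONE
READ a @v2: history=[] -> no version <= 2 -> NONE
v3: WRITE a=90  (a history now [(3, 90)])
v4: WRITE b=57  (b history now [(2, 51), (4, 57)])
READ d @v1: history=[(1, 87)] -> pick v1 -> 87
v5: WRITE a=14  (a history now [(3, 90), (5, 14)])
READ d @v1: history=[(1, 87)] -> pick v1 -> 87
v6: WRITE b=54  (b history now [(2, 51), (4, 57), (6, 54)])
READ b @v5: history=[(2, 51), (4, 57), (6, 54)] -> pick v4 -> 57

Answer: 87
NONE
NONE
87
87
57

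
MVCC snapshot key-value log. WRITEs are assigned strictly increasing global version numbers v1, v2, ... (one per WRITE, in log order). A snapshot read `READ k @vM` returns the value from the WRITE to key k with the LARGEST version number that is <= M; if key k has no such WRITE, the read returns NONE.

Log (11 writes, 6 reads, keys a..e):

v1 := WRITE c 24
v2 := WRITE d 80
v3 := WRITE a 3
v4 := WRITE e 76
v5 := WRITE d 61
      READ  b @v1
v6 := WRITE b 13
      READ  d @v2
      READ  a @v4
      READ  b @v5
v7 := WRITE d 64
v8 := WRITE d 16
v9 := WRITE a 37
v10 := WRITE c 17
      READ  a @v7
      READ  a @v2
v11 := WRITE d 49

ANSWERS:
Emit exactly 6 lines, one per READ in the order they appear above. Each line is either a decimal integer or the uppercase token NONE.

Answer: NONE
80
3
NONE
3
NONE

Derivation:
v1: WRITE c=24  (c history now [(1, 24)])
v2: WRITE d=80  (d history now [(2, 80)])
v3: WRITE a=3  (a history now [(3, 3)])
v4: WRITE e=76  (e history now [(4, 76)])
v5: WRITE d=61  (d history now [(2, 80), (5, 61)])
READ b @v1: history=[] -> no version <= 1 -> NONE
v6: WRITE b=13  (b history now [(6, 13)])
READ d @v2: history=[(2, 80), (5, 61)] -> pick v2 -> 80
READ a @v4: history=[(3, 3)] -> pick v3 -> 3
READ b @v5: history=[(6, 13)] -> no version <= 5 -> NONE
v7: WRITE d=64  (d history now [(2, 80), (5, 61), (7, 64)])
v8: WRITE d=16  (d history now [(2, 80), (5, 61), (7, 64), (8, 16)])
v9: WRITE a=37  (a history now [(3, 3), (9, 37)])
v10: WRITE c=17  (c history now [(1, 24), (10, 17)])
READ a @v7: history=[(3, 3), (9, 37)] -> pick v3 -> 3
READ a @v2: history=[(3, 3), (9, 37)] -> no version <= 2 -> NONE
v11: WRITE d=49  (d history now [(2, 80), (5, 61), (7, 64), (8, 16), (11, 49)])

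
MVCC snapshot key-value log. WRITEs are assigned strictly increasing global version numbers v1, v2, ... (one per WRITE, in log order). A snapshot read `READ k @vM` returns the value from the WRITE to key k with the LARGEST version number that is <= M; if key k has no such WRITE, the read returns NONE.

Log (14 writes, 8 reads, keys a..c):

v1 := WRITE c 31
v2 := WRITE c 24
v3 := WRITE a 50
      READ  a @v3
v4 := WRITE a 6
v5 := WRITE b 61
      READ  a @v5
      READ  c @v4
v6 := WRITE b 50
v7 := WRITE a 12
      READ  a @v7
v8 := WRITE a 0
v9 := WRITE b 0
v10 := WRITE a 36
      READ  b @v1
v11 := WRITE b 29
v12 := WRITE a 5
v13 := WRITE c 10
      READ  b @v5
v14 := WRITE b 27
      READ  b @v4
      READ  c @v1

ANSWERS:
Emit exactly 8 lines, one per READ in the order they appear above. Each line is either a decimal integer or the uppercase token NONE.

Answer: 50
6
24
12
NONE
61
NONE
31

Derivation:
v1: WRITE c=31  (c history now [(1, 31)])
v2: WRITE c=24  (c history now [(1, 31), (2, 24)])
v3: WRITE a=50  (a history now [(3, 50)])
READ a @v3: history=[(3, 50)] -> pick v3 -> 50
v4: WRITE a=6  (a history now [(3, 50), (4, 6)])
v5: WRITE b=61  (b history now [(5, 61)])
READ a @v5: history=[(3, 50), (4, 6)] -> pick v4 -> 6
READ c @v4: history=[(1, 31), (2, 24)] -> pick v2 -> 24
v6: WRITE b=50  (b history now [(5, 61), (6, 50)])
v7: WRITE a=12  (a history now [(3, 50), (4, 6), (7, 12)])
READ a @v7: history=[(3, 50), (4, 6), (7, 12)] -> pick v7 -> 12
v8: WRITE a=0  (a history now [(3, 50), (4, 6), (7, 12), (8, 0)])
v9: WRITE b=0  (b history now [(5, 61), (6, 50), (9, 0)])
v10: WRITE a=36  (a history now [(3, 50), (4, 6), (7, 12), (8, 0), (10, 36)])
READ b @v1: history=[(5, 61), (6, 50), (9, 0)] -> no version <= 1 -> NONE
v11: WRITE b=29  (b history now [(5, 61), (6, 50), (9, 0), (11, 29)])
v12: WRITE a=5  (a history now [(3, 50), (4, 6), (7, 12), (8, 0), (10, 36), (12, 5)])
v13: WRITE c=10  (c history now [(1, 31), (2, 24), (13, 10)])
READ b @v5: history=[(5, 61), (6, 50), (9, 0), (11, 29)] -> pick v5 -> 61
v14: WRITE b=27  (b history now [(5, 61), (6, 50), (9, 0), (11, 29), (14, 27)])
READ b @v4: history=[(5, 61), (6, 50), (9, 0), (11, 29), (14, 27)] -> no version <= 4 -> NONE
READ c @v1: history=[(1, 31), (2, 24), (13, 10)] -> pick v1 -> 31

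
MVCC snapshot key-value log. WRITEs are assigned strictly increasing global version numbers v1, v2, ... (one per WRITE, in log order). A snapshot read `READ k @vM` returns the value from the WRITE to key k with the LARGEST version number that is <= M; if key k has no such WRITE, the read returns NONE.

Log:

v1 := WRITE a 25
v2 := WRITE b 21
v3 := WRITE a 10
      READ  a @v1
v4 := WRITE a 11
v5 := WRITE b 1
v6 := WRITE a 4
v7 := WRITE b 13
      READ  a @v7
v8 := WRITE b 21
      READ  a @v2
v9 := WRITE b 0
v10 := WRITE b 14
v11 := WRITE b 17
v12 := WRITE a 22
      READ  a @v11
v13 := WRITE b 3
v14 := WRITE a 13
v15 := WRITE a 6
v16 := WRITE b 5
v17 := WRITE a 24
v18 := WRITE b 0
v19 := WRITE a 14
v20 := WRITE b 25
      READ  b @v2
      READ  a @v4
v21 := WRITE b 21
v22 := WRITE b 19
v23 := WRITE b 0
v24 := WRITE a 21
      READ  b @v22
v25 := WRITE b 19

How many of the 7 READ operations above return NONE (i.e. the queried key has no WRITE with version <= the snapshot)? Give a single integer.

v1: WRITE a=25  (a history now [(1, 25)])
v2: WRITE b=21  (b history now [(2, 21)])
v3: WRITE a=10  (a history now [(1, 25), (3, 10)])
READ a @v1: history=[(1, 25), (3, 10)] -> pick v1 -> 25
v4: WRITE a=11  (a history now [(1, 25), (3, 10), (4, 11)])
v5: WRITE b=1  (b history now [(2, 21), (5, 1)])
v6: WRITE a=4  (a history now [(1, 25), (3, 10), (4, 11), (6, 4)])
v7: WRITE b=13  (b history now [(2, 21), (5, 1), (7, 13)])
READ a @v7: history=[(1, 25), (3, 10), (4, 11), (6, 4)] -> pick v6 -> 4
v8: WRITE b=21  (b history now [(2, 21), (5, 1), (7, 13), (8, 21)])
READ a @v2: history=[(1, 25), (3, 10), (4, 11), (6, 4)] -> pick v1 -> 25
v9: WRITE b=0  (b history now [(2, 21), (5, 1), (7, 13), (8, 21), (9, 0)])
v10: WRITE b=14  (b history now [(2, 21), (5, 1), (7, 13), (8, 21), (9, 0), (10, 14)])
v11: WRITE b=17  (b history now [(2, 21), (5, 1), (7, 13), (8, 21), (9, 0), (10, 14), (11, 17)])
v12: WRITE a=22  (a history now [(1, 25), (3, 10), (4, 11), (6, 4), (12, 22)])
READ a @v11: history=[(1, 25), (3, 10), (4, 11), (6, 4), (12, 22)] -> pick v6 -> 4
v13: WRITE b=3  (b history now [(2, 21), (5, 1), (7, 13), (8, 21), (9, 0), (10, 14), (11, 17), (13, 3)])
v14: WRITE a=13  (a history now [(1, 25), (3, 10), (4, 11), (6, 4), (12, 22), (14, 13)])
v15: WRITE a=6  (a history now [(1, 25), (3, 10), (4, 11), (6, 4), (12, 22), (14, 13), (15, 6)])
v16: WRITE b=5  (b history now [(2, 21), (5, 1), (7, 13), (8, 21), (9, 0), (10, 14), (11, 17), (13, 3), (16, 5)])
v17: WRITE a=24  (a history now [(1, 25), (3, 10), (4, 11), (6, 4), (12, 22), (14, 13), (15, 6), (17, 24)])
v18: WRITE b=0  (b history now [(2, 21), (5, 1), (7, 13), (8, 21), (9, 0), (10, 14), (11, 17), (13, 3), (16, 5), (18, 0)])
v19: WRITE a=14  (a history now [(1, 25), (3, 10), (4, 11), (6, 4), (12, 22), (14, 13), (15, 6), (17, 24), (19, 14)])
v20: WRITE b=25  (b history now [(2, 21), (5, 1), (7, 13), (8, 21), (9, 0), (10, 14), (11, 17), (13, 3), (16, 5), (18, 0), (20, 25)])
READ b @v2: history=[(2, 21), (5, 1), (7, 13), (8, 21), (9, 0), (10, 14), (11, 17), (13, 3), (16, 5), (18, 0), (20, 25)] -> pick v2 -> 21
READ a @v4: history=[(1, 25), (3, 10), (4, 11), (6, 4), (12, 22), (14, 13), (15, 6), (17, 24), (19, 14)] -> pick v4 -> 11
v21: WRITE b=21  (b history now [(2, 21), (5, 1), (7, 13), (8, 21), (9, 0), (10, 14), (11, 17), (13, 3), (16, 5), (18, 0), (20, 25), (21, 21)])
v22: WRITE b=19  (b history now [(2, 21), (5, 1), (7, 13), (8, 21), (9, 0), (10, 14), (11, 17), (13, 3), (16, 5), (18, 0), (20, 25), (21, 21), (22, 19)])
v23: WRITE b=0  (b history now [(2, 21), (5, 1), (7, 13), (8, 21), (9, 0), (10, 14), (11, 17), (13, 3), (16, 5), (18, 0), (20, 25), (21, 21), (22, 19), (23, 0)])
v24: WRITE a=21  (a history now [(1, 25), (3, 10), (4, 11), (6, 4), (12, 22), (14, 13), (15, 6), (17, 24), (19, 14), (24, 21)])
READ b @v22: history=[(2, 21), (5, 1), (7, 13), (8, 21), (9, 0), (10, 14), (11, 17), (13, 3), (16, 5), (18, 0), (20, 25), (21, 21), (22, 19), (23, 0)] -> pick v22 -> 19
v25: WRITE b=19  (b history now [(2, 21), (5, 1), (7, 13), (8, 21), (9, 0), (10, 14), (11, 17), (13, 3), (16, 5), (18, 0), (20, 25), (21, 21), (22, 19), (23, 0), (25, 19)])
Read results in order: ['25', '4', '25', '4', '21', '11', '19']
NONE count = 0

Answer: 0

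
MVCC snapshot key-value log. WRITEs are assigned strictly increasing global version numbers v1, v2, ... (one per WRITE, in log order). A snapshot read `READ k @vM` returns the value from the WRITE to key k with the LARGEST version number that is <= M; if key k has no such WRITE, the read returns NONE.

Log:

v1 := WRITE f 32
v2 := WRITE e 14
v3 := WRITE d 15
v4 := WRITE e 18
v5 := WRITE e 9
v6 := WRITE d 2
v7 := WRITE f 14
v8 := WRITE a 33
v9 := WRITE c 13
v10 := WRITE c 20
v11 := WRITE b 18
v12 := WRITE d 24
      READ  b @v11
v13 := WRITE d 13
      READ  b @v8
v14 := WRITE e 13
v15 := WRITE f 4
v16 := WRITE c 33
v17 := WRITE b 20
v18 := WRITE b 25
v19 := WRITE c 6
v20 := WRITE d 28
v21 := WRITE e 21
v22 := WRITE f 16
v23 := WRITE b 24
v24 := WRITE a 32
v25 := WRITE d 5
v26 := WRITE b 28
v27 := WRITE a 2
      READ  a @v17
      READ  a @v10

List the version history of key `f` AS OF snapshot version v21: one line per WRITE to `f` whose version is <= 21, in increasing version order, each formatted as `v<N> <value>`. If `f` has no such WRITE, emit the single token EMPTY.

Scan writes for key=f with version <= 21:
  v1 WRITE f 32 -> keep
  v2 WRITE e 14 -> skip
  v3 WRITE d 15 -> skip
  v4 WRITE e 18 -> skip
  v5 WRITE e 9 -> skip
  v6 WRITE d 2 -> skip
  v7 WRITE f 14 -> keep
  v8 WRITE a 33 -> skip
  v9 WRITE c 13 -> skip
  v10 WRITE c 20 -> skip
  v11 WRITE b 18 -> skip
  v12 WRITE d 24 -> skip
  v13 WRITE d 13 -> skip
  v14 WRITE e 13 -> skip
  v15 WRITE f 4 -> keep
  v16 WRITE c 33 -> skip
  v17 WRITE b 20 -> skip
  v18 WRITE b 25 -> skip
  v19 WRITE c 6 -> skip
  v20 WRITE d 28 -> skip
  v21 WRITE e 21 -> skip
  v22 WRITE f 16 -> drop (> snap)
  v23 WRITE b 24 -> skip
  v24 WRITE a 32 -> skip
  v25 WRITE d 5 -> skip
  v26 WRITE b 28 -> skip
  v27 WRITE a 2 -> skip
Collected: [(1, 32), (7, 14), (15, 4)]

Answer: v1 32
v7 14
v15 4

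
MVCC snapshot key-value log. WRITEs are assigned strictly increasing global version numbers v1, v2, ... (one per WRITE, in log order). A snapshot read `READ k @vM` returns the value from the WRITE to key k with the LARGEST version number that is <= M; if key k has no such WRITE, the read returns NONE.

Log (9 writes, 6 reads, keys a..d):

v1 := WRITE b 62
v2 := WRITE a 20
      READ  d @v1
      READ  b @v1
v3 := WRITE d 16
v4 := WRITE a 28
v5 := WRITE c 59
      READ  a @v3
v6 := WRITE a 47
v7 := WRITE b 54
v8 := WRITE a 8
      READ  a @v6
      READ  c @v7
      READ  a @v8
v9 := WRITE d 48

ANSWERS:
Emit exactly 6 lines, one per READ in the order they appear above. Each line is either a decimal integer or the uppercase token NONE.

Answer: NONE
62
20
47
59
8

Derivation:
v1: WRITE b=62  (b history now [(1, 62)])
v2: WRITE a=20  (a history now [(2, 20)])
READ d @v1: history=[] -> no version <= 1 -> NONE
READ b @v1: history=[(1, 62)] -> pick v1 -> 62
v3: WRITE d=16  (d history now [(3, 16)])
v4: WRITE a=28  (a history now [(2, 20), (4, 28)])
v5: WRITE c=59  (c history now [(5, 59)])
READ a @v3: history=[(2, 20), (4, 28)] -> pick v2 -> 20
v6: WRITE a=47  (a history now [(2, 20), (4, 28), (6, 47)])
v7: WRITE b=54  (b history now [(1, 62), (7, 54)])
v8: WRITE a=8  (a history now [(2, 20), (4, 28), (6, 47), (8, 8)])
READ a @v6: history=[(2, 20), (4, 28), (6, 47), (8, 8)] -> pick v6 -> 47
READ c @v7: history=[(5, 59)] -> pick v5 -> 59
READ a @v8: history=[(2, 20), (4, 28), (6, 47), (8, 8)] -> pick v8 -> 8
v9: WRITE d=48  (d history now [(3, 16), (9, 48)])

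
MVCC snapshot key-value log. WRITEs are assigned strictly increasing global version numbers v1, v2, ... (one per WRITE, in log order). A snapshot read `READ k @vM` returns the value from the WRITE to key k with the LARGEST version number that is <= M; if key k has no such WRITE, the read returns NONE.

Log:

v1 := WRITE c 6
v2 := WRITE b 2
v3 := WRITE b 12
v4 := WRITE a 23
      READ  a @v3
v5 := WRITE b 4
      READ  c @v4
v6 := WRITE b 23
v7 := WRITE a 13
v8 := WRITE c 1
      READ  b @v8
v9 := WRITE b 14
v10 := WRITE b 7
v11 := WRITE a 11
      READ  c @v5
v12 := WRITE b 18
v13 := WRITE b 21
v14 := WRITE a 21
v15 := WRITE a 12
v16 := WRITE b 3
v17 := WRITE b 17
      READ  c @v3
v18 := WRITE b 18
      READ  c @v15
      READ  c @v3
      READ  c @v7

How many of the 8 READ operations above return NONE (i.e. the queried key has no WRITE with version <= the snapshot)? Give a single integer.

Answer: 1

Derivation:
v1: WRITE c=6  (c history now [(1, 6)])
v2: WRITE b=2  (b history now [(2, 2)])
v3: WRITE b=12  (b history now [(2, 2), (3, 12)])
v4: WRITE a=23  (a history now [(4, 23)])
READ a @v3: history=[(4, 23)] -> no version <= 3 -> NONE
v5: WRITE b=4  (b history now [(2, 2), (3, 12), (5, 4)])
READ c @v4: history=[(1, 6)] -> pick v1 -> 6
v6: WRITE b=23  (b history now [(2, 2), (3, 12), (5, 4), (6, 23)])
v7: WRITE a=13  (a history now [(4, 23), (7, 13)])
v8: WRITE c=1  (c history now [(1, 6), (8, 1)])
READ b @v8: history=[(2, 2), (3, 12), (5, 4), (6, 23)] -> pick v6 -> 23
v9: WRITE b=14  (b history now [(2, 2), (3, 12), (5, 4), (6, 23), (9, 14)])
v10: WRITE b=7  (b history now [(2, 2), (3, 12), (5, 4), (6, 23), (9, 14), (10, 7)])
v11: WRITE a=11  (a history now [(4, 23), (7, 13), (11, 11)])
READ c @v5: history=[(1, 6), (8, 1)] -> pick v1 -> 6
v12: WRITE b=18  (b history now [(2, 2), (3, 12), (5, 4), (6, 23), (9, 14), (10, 7), (12, 18)])
v13: WRITE b=21  (b history now [(2, 2), (3, 12), (5, 4), (6, 23), (9, 14), (10, 7), (12, 18), (13, 21)])
v14: WRITE a=21  (a history now [(4, 23), (7, 13), (11, 11), (14, 21)])
v15: WRITE a=12  (a history now [(4, 23), (7, 13), (11, 11), (14, 21), (15, 12)])
v16: WRITE b=3  (b history now [(2, 2), (3, 12), (5, 4), (6, 23), (9, 14), (10, 7), (12, 18), (13, 21), (16, 3)])
v17: WRITE b=17  (b history now [(2, 2), (3, 12), (5, 4), (6, 23), (9, 14), (10, 7), (12, 18), (13, 21), (16, 3), (17, 17)])
READ c @v3: history=[(1, 6), (8, 1)] -> pick v1 -> 6
v18: WRITE b=18  (b history now [(2, 2), (3, 12), (5, 4), (6, 23), (9, 14), (10, 7), (12, 18), (13, 21), (16, 3), (17, 17), (18, 18)])
READ c @v15: history=[(1, 6), (8, 1)] -> pick v8 -> 1
READ c @v3: history=[(1, 6), (8, 1)] -> pick v1 -> 6
READ c @v7: history=[(1, 6), (8, 1)] -> pick v1 -> 6
Read results in order: ['NONE', '6', '23', '6', '6', '1', '6', '6']
NONE count = 1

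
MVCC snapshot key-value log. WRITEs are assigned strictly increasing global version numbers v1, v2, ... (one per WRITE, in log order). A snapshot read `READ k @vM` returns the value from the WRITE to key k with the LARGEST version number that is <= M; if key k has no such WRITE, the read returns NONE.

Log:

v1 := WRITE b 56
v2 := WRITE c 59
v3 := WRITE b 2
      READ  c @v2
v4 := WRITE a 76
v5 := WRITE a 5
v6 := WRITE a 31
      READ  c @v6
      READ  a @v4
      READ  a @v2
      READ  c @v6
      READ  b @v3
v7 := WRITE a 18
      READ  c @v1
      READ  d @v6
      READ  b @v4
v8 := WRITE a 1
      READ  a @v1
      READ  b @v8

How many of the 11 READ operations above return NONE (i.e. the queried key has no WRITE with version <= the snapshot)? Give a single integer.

v1: WRITE b=56  (b history now [(1, 56)])
v2: WRITE c=59  (c history now [(2, 59)])
v3: WRITE b=2  (b history now [(1, 56), (3, 2)])
READ c @v2: history=[(2, 59)] -> pick v2 -> 59
v4: WRITE a=76  (a history now [(4, 76)])
v5: WRITE a=5  (a history now [(4, 76), (5, 5)])
v6: WRITE a=31  (a history now [(4, 76), (5, 5), (6, 31)])
READ c @v6: history=[(2, 59)] -> pick v2 -> 59
READ a @v4: history=[(4, 76), (5, 5), (6, 31)] -> pick v4 -> 76
READ a @v2: history=[(4, 76), (5, 5), (6, 31)] -> no version <= 2 -> NONE
READ c @v6: history=[(2, 59)] -> pick v2 -> 59
READ b @v3: history=[(1, 56), (3, 2)] -> pick v3 -> 2
v7: WRITE a=18  (a history now [(4, 76), (5, 5), (6, 31), (7, 18)])
READ c @v1: history=[(2, 59)] -> no version <= 1 -> NONE
READ d @v6: history=[] -> no version <= 6 -> NONE
READ b @v4: history=[(1, 56), (3, 2)] -> pick v3 -> 2
v8: WRITE a=1  (a history now [(4, 76), (5, 5), (6, 31), (7, 18), (8, 1)])
READ a @v1: history=[(4, 76), (5, 5), (6, 31), (7, 18), (8, 1)] -> no version <= 1 -> NONE
READ b @v8: history=[(1, 56), (3, 2)] -> pick v3 -> 2
Read results in order: ['59', '59', '76', 'NONE', '59', '2', 'NONE', 'NONE', '2', 'NONE', '2']
NONE count = 4

Answer: 4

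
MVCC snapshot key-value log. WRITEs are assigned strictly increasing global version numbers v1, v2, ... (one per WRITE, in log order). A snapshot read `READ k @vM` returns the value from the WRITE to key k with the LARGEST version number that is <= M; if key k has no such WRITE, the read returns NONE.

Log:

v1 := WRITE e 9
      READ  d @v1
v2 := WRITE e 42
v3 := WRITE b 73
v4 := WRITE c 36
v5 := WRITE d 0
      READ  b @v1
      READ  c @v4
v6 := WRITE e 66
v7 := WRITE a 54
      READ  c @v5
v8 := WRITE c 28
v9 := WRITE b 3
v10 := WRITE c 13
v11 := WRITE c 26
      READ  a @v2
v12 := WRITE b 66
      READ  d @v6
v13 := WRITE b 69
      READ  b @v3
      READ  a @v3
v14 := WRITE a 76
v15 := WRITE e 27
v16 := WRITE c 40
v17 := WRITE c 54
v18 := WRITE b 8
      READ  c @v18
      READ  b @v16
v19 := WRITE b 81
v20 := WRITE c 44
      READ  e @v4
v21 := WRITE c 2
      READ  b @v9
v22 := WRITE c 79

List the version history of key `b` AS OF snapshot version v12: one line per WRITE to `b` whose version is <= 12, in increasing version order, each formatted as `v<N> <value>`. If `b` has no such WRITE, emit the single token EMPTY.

Scan writes for key=b with version <= 12:
  v1 WRITE e 9 -> skip
  v2 WRITE e 42 -> skip
  v3 WRITE b 73 -> keep
  v4 WRITE c 36 -> skip
  v5 WRITE d 0 -> skip
  v6 WRITE e 66 -> skip
  v7 WRITE a 54 -> skip
  v8 WRITE c 28 -> skip
  v9 WRITE b 3 -> keep
  v10 WRITE c 13 -> skip
  v11 WRITE c 26 -> skip
  v12 WRITE b 66 -> keep
  v13 WRITE b 69 -> drop (> snap)
  v14 WRITE a 76 -> skip
  v15 WRITE e 27 -> skip
  v16 WRITE c 40 -> skip
  v17 WRITE c 54 -> skip
  v18 WRITE b 8 -> drop (> snap)
  v19 WRITE b 81 -> drop (> snap)
  v20 WRITE c 44 -> skip
  v21 WRITE c 2 -> skip
  v22 WRITE c 79 -> skip
Collected: [(3, 73), (9, 3), (12, 66)]

Answer: v3 73
v9 3
v12 66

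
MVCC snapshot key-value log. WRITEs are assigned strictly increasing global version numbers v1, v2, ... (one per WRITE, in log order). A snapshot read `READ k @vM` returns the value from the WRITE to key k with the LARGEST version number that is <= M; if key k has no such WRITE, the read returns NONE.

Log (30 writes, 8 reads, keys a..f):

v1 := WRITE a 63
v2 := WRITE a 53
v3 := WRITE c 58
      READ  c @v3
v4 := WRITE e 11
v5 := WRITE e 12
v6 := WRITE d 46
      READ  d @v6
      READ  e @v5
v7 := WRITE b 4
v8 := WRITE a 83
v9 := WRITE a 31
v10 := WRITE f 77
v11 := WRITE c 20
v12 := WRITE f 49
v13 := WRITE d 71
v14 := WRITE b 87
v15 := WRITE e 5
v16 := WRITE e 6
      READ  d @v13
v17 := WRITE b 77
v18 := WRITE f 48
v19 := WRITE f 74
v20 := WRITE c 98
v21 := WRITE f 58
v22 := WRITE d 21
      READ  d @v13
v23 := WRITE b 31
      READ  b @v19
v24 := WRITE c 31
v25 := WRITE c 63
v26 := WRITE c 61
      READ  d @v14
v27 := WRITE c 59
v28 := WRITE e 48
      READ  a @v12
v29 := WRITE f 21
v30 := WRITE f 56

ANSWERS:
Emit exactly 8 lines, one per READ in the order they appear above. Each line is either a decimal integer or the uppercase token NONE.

v1: WRITE a=63  (a history now [(1, 63)])
v2: WRITE a=53  (a history now [(1, 63), (2, 53)])
v3: WRITE c=58  (c history now [(3, 58)])
READ c @v3: history=[(3, 58)] -> pick v3 -> 58
v4: WRITE e=11  (e history now [(4, 11)])
v5: WRITE e=12  (e history now [(4, 11), (5, 12)])
v6: WRITE d=46  (d history now [(6, 46)])
READ d @v6: history=[(6, 46)] -> pick v6 -> 46
READ e @v5: history=[(4, 11), (5, 12)] -> pick v5 -> 12
v7: WRITE b=4  (b history now [(7, 4)])
v8: WRITE a=83  (a history now [(1, 63), (2, 53), (8, 83)])
v9: WRITE a=31  (a history now [(1, 63), (2, 53), (8, 83), (9, 31)])
v10: WRITE f=77  (f history now [(10, 77)])
v11: WRITE c=20  (c history now [(3, 58), (11, 20)])
v12: WRITE f=49  (f history now [(10, 77), (12, 49)])
v13: WRITE d=71  (d history now [(6, 46), (13, 71)])
v14: WRITE b=87  (b history now [(7, 4), (14, 87)])
v15: WRITE e=5  (e history now [(4, 11), (5, 12), (15, 5)])
v16: WRITE e=6  (e history now [(4, 11), (5, 12), (15, 5), (16, 6)])
READ d @v13: history=[(6, 46), (13, 71)] -> pick v13 -> 71
v17: WRITE b=77  (b history now [(7, 4), (14, 87), (17, 77)])
v18: WRITE f=48  (f history now [(10, 77), (12, 49), (18, 48)])
v19: WRITE f=74  (f history now [(10, 77), (12, 49), (18, 48), (19, 74)])
v20: WRITE c=98  (c history now [(3, 58), (11, 20), (20, 98)])
v21: WRITE f=58  (f history now [(10, 77), (12, 49), (18, 48), (19, 74), (21, 58)])
v22: WRITE d=21  (d history now [(6, 46), (13, 71), (22, 21)])
READ d @v13: history=[(6, 46), (13, 71), (22, 21)] -> pick v13 -> 71
v23: WRITE b=31  (b history now [(7, 4), (14, 87), (17, 77), (23, 31)])
READ b @v19: history=[(7, 4), (14, 87), (17, 77), (23, 31)] -> pick v17 -> 77
v24: WRITE c=31  (c history now [(3, 58), (11, 20), (20, 98), (24, 31)])
v25: WRITE c=63  (c history now [(3, 58), (11, 20), (20, 98), (24, 31), (25, 63)])
v26: WRITE c=61  (c history now [(3, 58), (11, 20), (20, 98), (24, 31), (25, 63), (26, 61)])
READ d @v14: history=[(6, 46), (13, 71), (22, 21)] -> pick v13 -> 71
v27: WRITE c=59  (c history now [(3, 58), (11, 20), (20, 98), (24, 31), (25, 63), (26, 61), (27, 59)])
v28: WRITE e=48  (e history now [(4, 11), (5, 12), (15, 5), (16, 6), (28, 48)])
READ a @v12: history=[(1, 63), (2, 53), (8, 83), (9, 31)] -> pick v9 -> 31
v29: WRITE f=21  (f history now [(10, 77), (12, 49), (18, 48), (19, 74), (21, 58), (29, 21)])
v30: WRITE f=56  (f history now [(10, 77), (12, 49), (18, 48), (19, 74), (21, 58), (29, 21), (30, 56)])

Answer: 58
46
12
71
71
77
71
31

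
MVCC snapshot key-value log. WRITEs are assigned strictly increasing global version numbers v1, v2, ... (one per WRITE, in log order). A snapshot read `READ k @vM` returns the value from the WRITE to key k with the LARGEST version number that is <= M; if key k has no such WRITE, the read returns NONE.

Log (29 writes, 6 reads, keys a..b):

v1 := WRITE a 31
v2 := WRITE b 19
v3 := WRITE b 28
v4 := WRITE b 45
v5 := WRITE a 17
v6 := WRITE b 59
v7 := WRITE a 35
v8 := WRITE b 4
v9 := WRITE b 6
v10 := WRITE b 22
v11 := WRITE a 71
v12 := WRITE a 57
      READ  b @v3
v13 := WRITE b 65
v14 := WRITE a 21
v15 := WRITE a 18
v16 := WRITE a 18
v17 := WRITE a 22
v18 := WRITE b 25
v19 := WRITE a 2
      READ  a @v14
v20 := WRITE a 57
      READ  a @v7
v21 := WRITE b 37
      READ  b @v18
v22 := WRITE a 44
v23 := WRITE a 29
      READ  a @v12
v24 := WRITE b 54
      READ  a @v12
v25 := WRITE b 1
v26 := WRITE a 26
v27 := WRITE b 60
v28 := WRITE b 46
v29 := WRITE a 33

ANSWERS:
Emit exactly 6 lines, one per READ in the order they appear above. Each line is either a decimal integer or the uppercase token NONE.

Answer: 28
21
35
25
57
57

Derivation:
v1: WRITE a=31  (a history now [(1, 31)])
v2: WRITE b=19  (b history now [(2, 19)])
v3: WRITE b=28  (b history now [(2, 19), (3, 28)])
v4: WRITE b=45  (b history now [(2, 19), (3, 28), (4, 45)])
v5: WRITE a=17  (a history now [(1, 31), (5, 17)])
v6: WRITE b=59  (b history now [(2, 19), (3, 28), (4, 45), (6, 59)])
v7: WRITE a=35  (a history now [(1, 31), (5, 17), (7, 35)])
v8: WRITE b=4  (b history now [(2, 19), (3, 28), (4, 45), (6, 59), (8, 4)])
v9: WRITE b=6  (b history now [(2, 19), (3, 28), (4, 45), (6, 59), (8, 4), (9, 6)])
v10: WRITE b=22  (b history now [(2, 19), (3, 28), (4, 45), (6, 59), (8, 4), (9, 6), (10, 22)])
v11: WRITE a=71  (a history now [(1, 31), (5, 17), (7, 35), (11, 71)])
v12: WRITE a=57  (a history now [(1, 31), (5, 17), (7, 35), (11, 71), (12, 57)])
READ b @v3: history=[(2, 19), (3, 28), (4, 45), (6, 59), (8, 4), (9, 6), (10, 22)] -> pick v3 -> 28
v13: WRITE b=65  (b history now [(2, 19), (3, 28), (4, 45), (6, 59), (8, 4), (9, 6), (10, 22), (13, 65)])
v14: WRITE a=21  (a history now [(1, 31), (5, 17), (7, 35), (11, 71), (12, 57), (14, 21)])
v15: WRITE a=18  (a history now [(1, 31), (5, 17), (7, 35), (11, 71), (12, 57), (14, 21), (15, 18)])
v16: WRITE a=18  (a history now [(1, 31), (5, 17), (7, 35), (11, 71), (12, 57), (14, 21), (15, 18), (16, 18)])
v17: WRITE a=22  (a history now [(1, 31), (5, 17), (7, 35), (11, 71), (12, 57), (14, 21), (15, 18), (16, 18), (17, 22)])
v18: WRITE b=25  (b history now [(2, 19), (3, 28), (4, 45), (6, 59), (8, 4), (9, 6), (10, 22), (13, 65), (18, 25)])
v19: WRITE a=2  (a history now [(1, 31), (5, 17), (7, 35), (11, 71), (12, 57), (14, 21), (15, 18), (16, 18), (17, 22), (19, 2)])
READ a @v14: history=[(1, 31), (5, 17), (7, 35), (11, 71), (12, 57), (14, 21), (15, 18), (16, 18), (17, 22), (19, 2)] -> pick v14 -> 21
v20: WRITE a=57  (a history now [(1, 31), (5, 17), (7, 35), (11, 71), (12, 57), (14, 21), (15, 18), (16, 18), (17, 22), (19, 2), (20, 57)])
READ a @v7: history=[(1, 31), (5, 17), (7, 35), (11, 71), (12, 57), (14, 21), (15, 18), (16, 18), (17, 22), (19, 2), (20, 57)] -> pick v7 -> 35
v21: WRITE b=37  (b history now [(2, 19), (3, 28), (4, 45), (6, 59), (8, 4), (9, 6), (10, 22), (13, 65), (18, 25), (21, 37)])
READ b @v18: history=[(2, 19), (3, 28), (4, 45), (6, 59), (8, 4), (9, 6), (10, 22), (13, 65), (18, 25), (21, 37)] -> pick v18 -> 25
v22: WRITE a=44  (a history now [(1, 31), (5, 17), (7, 35), (11, 71), (12, 57), (14, 21), (15, 18), (16, 18), (17, 22), (19, 2), (20, 57), (22, 44)])
v23: WRITE a=29  (a history now [(1, 31), (5, 17), (7, 35), (11, 71), (12, 57), (14, 21), (15, 18), (16, 18), (17, 22), (19, 2), (20, 57), (22, 44), (23, 29)])
READ a @v12: history=[(1, 31), (5, 17), (7, 35), (11, 71), (12, 57), (14, 21), (15, 18), (16, 18), (17, 22), (19, 2), (20, 57), (22, 44), (23, 29)] -> pick v12 -> 57
v24: WRITE b=54  (b history now [(2, 19), (3, 28), (4, 45), (6, 59), (8, 4), (9, 6), (10, 22), (13, 65), (18, 25), (21, 37), (24, 54)])
READ a @v12: history=[(1, 31), (5, 17), (7, 35), (11, 71), (12, 57), (14, 21), (15, 18), (16, 18), (17, 22), (19, 2), (20, 57), (22, 44), (23, 29)] -> pick v12 -> 57
v25: WRITE b=1  (b history now [(2, 19), (3, 28), (4, 45), (6, 59), (8, 4), (9, 6), (10, 22), (13, 65), (18, 25), (21, 37), (24, 54), (25, 1)])
v26: WRITE a=26  (a history now [(1, 31), (5, 17), (7, 35), (11, 71), (12, 57), (14, 21), (15, 18), (16, 18), (17, 22), (19, 2), (20, 57), (22, 44), (23, 29), (26, 26)])
v27: WRITE b=60  (b history now [(2, 19), (3, 28), (4, 45), (6, 59), (8, 4), (9, 6), (10, 22), (13, 65), (18, 25), (21, 37), (24, 54), (25, 1), (27, 60)])
v28: WRITE b=46  (b history now [(2, 19), (3, 28), (4, 45), (6, 59), (8, 4), (9, 6), (10, 22), (13, 65), (18, 25), (21, 37), (24, 54), (25, 1), (27, 60), (28, 46)])
v29: WRITE a=33  (a history now [(1, 31), (5, 17), (7, 35), (11, 71), (12, 57), (14, 21), (15, 18), (16, 18), (17, 22), (19, 2), (20, 57), (22, 44), (23, 29), (26, 26), (29, 33)])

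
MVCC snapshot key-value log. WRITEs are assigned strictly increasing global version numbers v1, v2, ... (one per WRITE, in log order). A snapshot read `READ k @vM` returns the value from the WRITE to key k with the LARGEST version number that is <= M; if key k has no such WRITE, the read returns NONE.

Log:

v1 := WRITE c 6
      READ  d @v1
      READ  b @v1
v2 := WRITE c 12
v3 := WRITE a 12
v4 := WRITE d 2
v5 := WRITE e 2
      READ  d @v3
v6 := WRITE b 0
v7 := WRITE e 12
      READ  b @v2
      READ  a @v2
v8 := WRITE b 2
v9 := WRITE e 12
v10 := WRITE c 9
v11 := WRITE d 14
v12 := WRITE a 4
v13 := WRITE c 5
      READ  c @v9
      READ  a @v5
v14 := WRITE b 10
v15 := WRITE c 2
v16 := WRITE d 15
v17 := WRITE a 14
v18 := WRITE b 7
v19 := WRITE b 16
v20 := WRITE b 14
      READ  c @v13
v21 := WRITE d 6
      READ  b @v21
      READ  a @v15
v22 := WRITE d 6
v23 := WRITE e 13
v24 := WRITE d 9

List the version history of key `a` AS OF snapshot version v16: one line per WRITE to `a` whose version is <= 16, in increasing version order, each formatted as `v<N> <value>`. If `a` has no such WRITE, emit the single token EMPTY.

Scan writes for key=a with version <= 16:
  v1 WRITE c 6 -> skip
  v2 WRITE c 12 -> skip
  v3 WRITE a 12 -> keep
  v4 WRITE d 2 -> skip
  v5 WRITE e 2 -> skip
  v6 WRITE b 0 -> skip
  v7 WRITE e 12 -> skip
  v8 WRITE b 2 -> skip
  v9 WRITE e 12 -> skip
  v10 WRITE c 9 -> skip
  v11 WRITE d 14 -> skip
  v12 WRITE a 4 -> keep
  v13 WRITE c 5 -> skip
  v14 WRITE b 10 -> skip
  v15 WRITE c 2 -> skip
  v16 WRITE d 15 -> skip
  v17 WRITE a 14 -> drop (> snap)
  v18 WRITE b 7 -> skip
  v19 WRITE b 16 -> skip
  v20 WRITE b 14 -> skip
  v21 WRITE d 6 -> skip
  v22 WRITE d 6 -> skip
  v23 WRITE e 13 -> skip
  v24 WRITE d 9 -> skip
Collected: [(3, 12), (12, 4)]

Answer: v3 12
v12 4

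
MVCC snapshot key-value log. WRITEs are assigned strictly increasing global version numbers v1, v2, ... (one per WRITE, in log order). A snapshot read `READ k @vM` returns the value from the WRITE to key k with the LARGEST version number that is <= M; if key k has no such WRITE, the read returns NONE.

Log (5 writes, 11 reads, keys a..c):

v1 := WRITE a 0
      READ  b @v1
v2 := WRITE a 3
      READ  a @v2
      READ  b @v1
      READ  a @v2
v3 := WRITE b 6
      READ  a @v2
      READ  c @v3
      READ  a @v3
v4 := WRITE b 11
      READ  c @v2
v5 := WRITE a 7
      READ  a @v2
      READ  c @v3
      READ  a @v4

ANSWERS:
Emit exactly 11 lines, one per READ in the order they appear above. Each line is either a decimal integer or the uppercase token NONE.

Answer: NONE
3
NONE
3
3
NONE
3
NONE
3
NONE
3

Derivation:
v1: WRITE a=0  (a history now [(1, 0)])
READ b @v1: history=[] -> no version <= 1 -> NONE
v2: WRITE a=3  (a history now [(1, 0), (2, 3)])
READ a @v2: history=[(1, 0), (2, 3)] -> pick v2 -> 3
READ b @v1: history=[] -> no version <= 1 -> NONE
READ a @v2: history=[(1, 0), (2, 3)] -> pick v2 -> 3
v3: WRITE b=6  (b history now [(3, 6)])
READ a @v2: history=[(1, 0), (2, 3)] -> pick v2 -> 3
READ c @v3: history=[] -> no version <= 3 -> NONE
READ a @v3: history=[(1, 0), (2, 3)] -> pick v2 -> 3
v4: WRITE b=11  (b history now [(3, 6), (4, 11)])
READ c @v2: history=[] -> no version <= 2 -> NONE
v5: WRITE a=7  (a history now [(1, 0), (2, 3), (5, 7)])
READ a @v2: history=[(1, 0), (2, 3), (5, 7)] -> pick v2 -> 3
READ c @v3: history=[] -> no version <= 3 -> NONE
READ a @v4: history=[(1, 0), (2, 3), (5, 7)] -> pick v2 -> 3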